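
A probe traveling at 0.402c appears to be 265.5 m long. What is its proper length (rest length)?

Contracted length L = 265.5 m
γ = 1/√(1 - 0.402²) = 1.0921
L₀ = γL = 1.0921 × 265.5 = 290.0 m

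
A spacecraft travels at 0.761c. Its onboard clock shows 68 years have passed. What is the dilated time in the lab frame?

Proper time Δt₀ = 68 years
γ = 1/√(1 - 0.761²) = 1.541
Δt = γΔt₀ = 1.541 × 68 = 104.8 years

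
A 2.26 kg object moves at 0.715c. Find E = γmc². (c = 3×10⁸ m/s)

γ = 1/√(1 - 0.715²) = 1.430
mc² = 2.26 × (3×10⁸)² = 2.034×10¹⁷ J
E = γmc² = 1.430 × 2.034×10¹⁷ = 2.909×10¹⁷ J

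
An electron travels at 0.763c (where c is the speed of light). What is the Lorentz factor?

v/c = 0.763, so (v/c)² = 0.582169
1 - (v/c)² = 0.417831
γ = 1/√(0.417831) = 1.547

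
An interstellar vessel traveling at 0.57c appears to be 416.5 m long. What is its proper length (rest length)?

Contracted length L = 416.5 m
γ = 1/√(1 - 0.57²) = 1.217
L₀ = γL = 1.217 × 416.5 = 506.9 m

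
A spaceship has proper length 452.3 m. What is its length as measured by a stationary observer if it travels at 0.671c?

Proper length L₀ = 452.3 m
γ = 1/√(1 - 0.671²) = 1.3487
L = L₀/γ = 452.3/1.3487 = 335.4 m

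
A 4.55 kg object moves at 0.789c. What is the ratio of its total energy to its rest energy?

E = γmc², E₀ = mc²
E/E₀ = γ = 1/√(1 - 0.789²) = 1.628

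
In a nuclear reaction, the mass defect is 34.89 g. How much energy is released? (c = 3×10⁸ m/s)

Convert mass defect: Δm = 34.89 g = 0.03489 kg
E = Δm·c² = 0.03489 × (3×10⁸)²
= 0.03489 × 9×10¹⁶ = 3.140×10¹⁵ J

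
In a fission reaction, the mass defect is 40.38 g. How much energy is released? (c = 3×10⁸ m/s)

Convert mass defect: Δm = 40.38 g = 0.04038 kg
E = Δm·c² = 0.04038 × (3×10⁸)²
= 0.04038 × 9×10¹⁶ = 3.634×10¹⁵ J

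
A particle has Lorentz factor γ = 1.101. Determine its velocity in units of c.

From γ = 1/√(1 - v²/c²):
1/γ² = 1/1.101² = 0.8249
v²/c² = 1 - 0.8249 = 0.1751
v/c = √(0.1751) = 0.4184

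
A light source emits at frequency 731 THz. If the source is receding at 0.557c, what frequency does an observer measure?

β = v/c = 0.557
(1-β)/(1+β) = 0.443/1.557 = 0.2845
Doppler factor = √(0.2845) = 0.5334
f_obs = 731 × 0.5334 = 389.9 THz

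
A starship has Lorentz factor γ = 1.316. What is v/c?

From γ = 1/√(1 - v²/c²):
1/γ² = 1/1.316² = 0.5774
v²/c² = 1 - 0.5774 = 0.4226
v/c = √(0.4226) = 0.6501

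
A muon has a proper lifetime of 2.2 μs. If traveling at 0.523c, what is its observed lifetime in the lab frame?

Proper lifetime τ₀ = 2.2 μs
γ = 1/√(1 - 0.523²) = 1.173
τ = γτ₀ = 1.173 × 2.2 μs = 2.581 μs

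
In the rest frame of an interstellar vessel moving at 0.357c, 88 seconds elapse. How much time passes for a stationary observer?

Proper time Δt₀ = 88 seconds
γ = 1/√(1 - 0.357²) = 1.07054
Δt = γΔt₀ = 1.07054 × 88 = 94.21 seconds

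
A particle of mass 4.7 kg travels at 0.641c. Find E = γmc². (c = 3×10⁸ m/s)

γ = 1/√(1 - 0.641²) = 1.3029
mc² = 4.7 × (3×10⁸)² = 4.230×10¹⁷ J
E = γmc² = 1.3029 × 4.230×10¹⁷ = 5.511×10¹⁷ J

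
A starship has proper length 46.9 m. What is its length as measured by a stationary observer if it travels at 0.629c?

Proper length L₀ = 46.9 m
γ = 1/√(1 - 0.629²) = 1.2863
L = L₀/γ = 46.9/1.2863 = 36.46 m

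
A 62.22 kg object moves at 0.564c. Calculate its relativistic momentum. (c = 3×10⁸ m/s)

γ = 1/√(1 - 0.564²) = 1.211
v = 0.564 × 3×10⁸ = 1.692×10⁸ m/s
p = γmv = 1.211 × 62.22 × 1.692×10⁸ = 1.275×10¹⁰ kg·m/s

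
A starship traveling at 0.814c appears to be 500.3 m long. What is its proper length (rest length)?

Contracted length L = 500.3 m
γ = 1/√(1 - 0.814²) = 1.7216
L₀ = γL = 1.7216 × 500.3 = 861.3 m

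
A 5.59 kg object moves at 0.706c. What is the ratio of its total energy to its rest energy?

E = γmc², E₀ = mc²
E/E₀ = γ = 1/√(1 - 0.706²) = 1.412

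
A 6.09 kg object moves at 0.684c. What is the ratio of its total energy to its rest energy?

E = γmc², E₀ = mc²
E/E₀ = γ = 1/√(1 - 0.684²) = 1.371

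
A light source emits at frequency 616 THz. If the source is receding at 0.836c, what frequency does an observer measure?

β = v/c = 0.836
(1-β)/(1+β) = 0.164/1.836 = 0.08932
Doppler factor = √(0.08932) = 0.2989
f_obs = 616 × 0.2989 = 184.1 THz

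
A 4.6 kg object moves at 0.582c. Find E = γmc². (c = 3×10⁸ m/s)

γ = 1/√(1 - 0.582²) = 1.2297
mc² = 4.6 × (3×10⁸)² = 4.140×10¹⁷ J
E = γmc² = 1.2297 × 4.140×10¹⁷ = 5.091×10¹⁷ J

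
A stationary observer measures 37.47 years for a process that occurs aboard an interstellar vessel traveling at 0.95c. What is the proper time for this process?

Dilated time Δt = 37.47 years
γ = 1/√(1 - 0.95²) = 3.203
Δt₀ = Δt/γ = 37.47/3.203 = 11.70 years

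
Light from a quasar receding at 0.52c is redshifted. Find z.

β = 0.52
(1+β)/(1-β) = 1.52/0.48 = 3.1667
√(3.1667) = 1.7795
z = 1.7795 - 1 = 0.7795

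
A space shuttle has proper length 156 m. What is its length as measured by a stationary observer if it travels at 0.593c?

Proper length L₀ = 156 m
γ = 1/√(1 - 0.593²) = 1.242
L = L₀/γ = 156/1.242 = 125.6 m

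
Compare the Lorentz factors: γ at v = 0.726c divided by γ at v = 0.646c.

γ₁ = 1/√(1 - 0.726²) = 1.454
γ₂ = 1/√(1 - 0.646²) = 1.310
γ₁/γ₂ = 1.454/1.310 = 1.110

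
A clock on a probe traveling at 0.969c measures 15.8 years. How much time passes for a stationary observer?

Proper time Δt₀ = 15.8 years
γ = 1/√(1 - 0.969²) = 4.0476
Δt = γΔt₀ = 4.0476 × 15.8 = 63.95 years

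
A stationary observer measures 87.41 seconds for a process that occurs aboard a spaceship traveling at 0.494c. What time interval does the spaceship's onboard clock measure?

Dilated time Δt = 87.41 seconds
γ = 1/√(1 - 0.494²) = 1.1501
Δt₀ = Δt/γ = 87.41/1.1501 = 76.00 seconds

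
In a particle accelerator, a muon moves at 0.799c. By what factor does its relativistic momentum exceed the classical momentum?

p_rel = γmv, p_class = mv
Ratio = γ = 1/√(1 - 0.799²)
= 1/√(0.361599) = 1.663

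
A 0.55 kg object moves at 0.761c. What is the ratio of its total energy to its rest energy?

E = γmc², E₀ = mc²
E/E₀ = γ = 1/√(1 - 0.761²) = 1.541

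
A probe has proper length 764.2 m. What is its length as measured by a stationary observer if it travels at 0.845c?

Proper length L₀ = 764.2 m
γ = 1/√(1 - 0.845²) = 1.870
L = L₀/γ = 764.2/1.870 = 408.7 m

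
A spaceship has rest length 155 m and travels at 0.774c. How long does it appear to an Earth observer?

Proper length L₀ = 155 m
γ = 1/√(1 - 0.774²) = 1.5793
L = L₀/γ = 155/1.5793 = 98.14 m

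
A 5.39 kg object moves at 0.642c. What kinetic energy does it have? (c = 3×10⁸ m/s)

γ = 1/√(1 - 0.642²) = 1.3043
γ - 1 = 0.3043
KE = (γ-1)mc² = 0.3043 × 5.39 × (3×10⁸)² = 1.476×10¹⁷ J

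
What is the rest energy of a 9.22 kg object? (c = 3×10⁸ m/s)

c² = (3×10⁸)² = 9.000×10¹⁶ m²/s²
E₀ = mc² = 9.22 × 9.000×10¹⁶ = 8.298×10¹⁷ J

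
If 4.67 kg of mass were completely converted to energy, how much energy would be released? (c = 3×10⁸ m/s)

Using E = mc²:
c² = (3×10⁸)² = 9×10¹⁶ m²/s²
E = 4.67 × 9×10¹⁶ = 4.203×10¹⁷ J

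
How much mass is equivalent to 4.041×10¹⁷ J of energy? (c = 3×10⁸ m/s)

From E = mc², we get m = E/c²
c² = (3×10⁸)² = 9×10¹⁶ m²/s²
m = 4.041×10¹⁷ / 9×10¹⁶ = 4.490 kg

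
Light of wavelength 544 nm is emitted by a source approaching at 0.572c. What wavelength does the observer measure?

β = 0.572
Wavelength Doppler factor = √(0.428/1.572) = √(0.2723) = 0.5218
λ_obs = 544 × 0.5218 = 283.9 nm (blueshift)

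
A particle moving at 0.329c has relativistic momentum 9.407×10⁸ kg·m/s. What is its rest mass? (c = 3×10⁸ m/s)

γ = 1/√(1 - 0.329²) = 1.059
v = 0.329 × 3×10⁸ = 9.870×10⁷ m/s
m = p/(γv) = 9.407×10⁸/(1.059 × 9.870×10⁷) = 9.000 kg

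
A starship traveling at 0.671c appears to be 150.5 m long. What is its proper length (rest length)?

Contracted length L = 150.5 m
γ = 1/√(1 - 0.671²) = 1.349
L₀ = γL = 1.349 × 150.5 = 203.0 m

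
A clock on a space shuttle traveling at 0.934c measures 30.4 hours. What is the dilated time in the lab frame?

Proper time Δt₀ = 30.4 hours
γ = 1/√(1 - 0.934²) = 2.799
Δt = γΔt₀ = 2.799 × 30.4 = 85.09 hours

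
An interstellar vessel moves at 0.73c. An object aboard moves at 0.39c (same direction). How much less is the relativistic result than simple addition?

Classical: u' + v = 0.39 + 0.73 = 1.12c
Relativistic: u = (0.39 + 0.73)/(1 + 0.2847) = 1.12/1.2847 = 0.8718c
Difference: 1.12 - 0.8718 = 0.2482c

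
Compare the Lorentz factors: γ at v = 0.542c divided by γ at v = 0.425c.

γ₁ = 1/√(1 - 0.542²) = 1.190
γ₂ = 1/√(1 - 0.425²) = 1.105
γ₁/γ₂ = 1.190/1.105 = 1.077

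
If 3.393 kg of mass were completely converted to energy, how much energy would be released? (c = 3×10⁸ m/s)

Using E = mc²:
c² = (3×10⁸)² = 9×10¹⁶ m²/s²
E = 3.393 × 9×10¹⁶ = 3.054×10¹⁷ J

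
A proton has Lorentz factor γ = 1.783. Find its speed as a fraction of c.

From γ = 1/√(1 - v²/c²):
1/γ² = 1/1.783² = 0.3146
v²/c² = 1 - 0.3146 = 0.6854
v/c = √(0.6854) = 0.8279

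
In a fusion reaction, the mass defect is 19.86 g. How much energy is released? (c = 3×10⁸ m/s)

Convert mass defect: Δm = 19.86 g = 0.01986 kg
E = Δm·c² = 0.01986 × (3×10⁸)²
= 0.01986 × 9×10¹⁶ = 1.787×10¹⁵ J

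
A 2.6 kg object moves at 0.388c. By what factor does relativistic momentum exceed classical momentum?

p_rel = γmv, p_class = mv
Ratio = γ = 1/√(1 - 0.388²) = 1.085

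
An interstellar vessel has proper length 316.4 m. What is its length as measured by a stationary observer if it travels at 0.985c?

Proper length L₀ = 316.4 m
γ = 1/√(1 - 0.985²) = 5.795
L = L₀/γ = 316.4/5.795 = 54.60 m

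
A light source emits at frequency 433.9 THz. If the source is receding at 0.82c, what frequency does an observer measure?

β = v/c = 0.82
(1-β)/(1+β) = 0.18/1.82 = 0.09890
Doppler factor = √(0.09890) = 0.3145
f_obs = 433.9 × 0.3145 = 136.5 THz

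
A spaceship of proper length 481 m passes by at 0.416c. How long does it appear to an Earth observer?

Proper length L₀ = 481 m
γ = 1/√(1 - 0.416²) = 1.0997
L = L₀/γ = 481/1.0997 = 437.4 m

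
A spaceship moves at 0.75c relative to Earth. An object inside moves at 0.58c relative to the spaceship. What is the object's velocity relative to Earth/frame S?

u = (u' + v)/(1 + u'v/c²)
Numerator: 0.58 + 0.75 = 1.33
Denominator: 1 + 0.435 = 1.435
u = 1.33/1.435 = 0.9268c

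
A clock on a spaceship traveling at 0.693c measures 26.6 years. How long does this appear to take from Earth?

Proper time Δt₀ = 26.6 years
γ = 1/√(1 - 0.693²) = 1.3871
Δt = γΔt₀ = 1.3871 × 26.6 = 36.90 years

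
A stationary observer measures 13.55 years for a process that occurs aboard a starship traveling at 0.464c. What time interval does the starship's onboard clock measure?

Dilated time Δt = 13.55 years
γ = 1/√(1 - 0.464²) = 1.129
Δt₀ = Δt/γ = 13.55/1.129 = 12.00 years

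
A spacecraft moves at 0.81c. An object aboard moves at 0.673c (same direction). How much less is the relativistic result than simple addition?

Classical: u' + v = 0.673 + 0.81 = 1.483c
Relativistic: u = (0.673 + 0.81)/(1 + 0.54513) = 1.483/1.54513 = 0.9598c
Difference: 1.483 - 0.9598 = 0.5232c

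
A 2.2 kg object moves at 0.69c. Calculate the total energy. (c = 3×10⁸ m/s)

γ = 1/√(1 - 0.69²) = 1.382
mc² = 2.2 × (3×10⁸)² = 1.980×10¹⁷ J
E = γmc² = 1.382 × 1.980×10¹⁷ = 2.736×10¹⁷ J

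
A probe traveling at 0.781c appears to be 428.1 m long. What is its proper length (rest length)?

Contracted length L = 428.1 m
γ = 1/√(1 - 0.781²) = 1.6012
L₀ = γL = 1.6012 × 428.1 = 685.5 m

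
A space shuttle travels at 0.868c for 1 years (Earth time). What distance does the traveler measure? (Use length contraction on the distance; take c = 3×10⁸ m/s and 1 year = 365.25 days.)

Earth distance: d = v × t = 0.868c × 1 yr = 8.2176×10¹⁵ m
γ = 2.0138
d' = d/γ = 8.2176×10¹⁵/2.0138 = 4.081×10¹⁵ m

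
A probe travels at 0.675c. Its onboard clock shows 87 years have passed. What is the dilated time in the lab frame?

Proper time Δt₀ = 87 years
γ = 1/√(1 - 0.675²) = 1.355
Δt = γΔt₀ = 1.355 × 87 = 117.9 years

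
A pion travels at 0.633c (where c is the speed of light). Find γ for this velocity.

v/c = 0.633, so (v/c)² = 0.400689
1 - (v/c)² = 0.599311
γ = 1/√(0.599311) = 1.292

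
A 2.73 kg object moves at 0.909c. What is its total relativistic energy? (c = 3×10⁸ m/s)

γ = 1/√(1 - 0.909²) = 2.3993
mc² = 2.73 × (3×10⁸)² = 2.457×10¹⁷ J
E = γmc² = 2.3993 × 2.457×10¹⁷ = 5.895×10¹⁷ J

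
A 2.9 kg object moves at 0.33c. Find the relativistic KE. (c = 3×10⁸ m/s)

γ = 1/√(1 - 0.33²) = 1.05934
γ - 1 = 0.05934
KE = (γ-1)mc² = 0.05934 × 2.9 × (3×10⁸)² = 1.549×10¹⁶ J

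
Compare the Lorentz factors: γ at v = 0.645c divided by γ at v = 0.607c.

γ₁ = 1/√(1 - 0.645²) = 1.3086
γ₂ = 1/√(1 - 0.607²) = 1.2583
γ₁/γ₂ = 1.3086/1.2583 = 1.040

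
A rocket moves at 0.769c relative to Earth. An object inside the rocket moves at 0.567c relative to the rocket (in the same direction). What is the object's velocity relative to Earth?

u = (u' + v)/(1 + u'v/c²)
Numerator: 0.567 + 0.769 = 1.336
Denominator: 1 + 0.436023 = 1.436023
u = 1.336/1.436023 = 0.9303c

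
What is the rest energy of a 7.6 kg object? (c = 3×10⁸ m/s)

c² = (3×10⁸)² = 9.000×10¹⁶ m²/s²
E₀ = mc² = 7.6 × 9.000×10¹⁶ = 6.840×10¹⁷ J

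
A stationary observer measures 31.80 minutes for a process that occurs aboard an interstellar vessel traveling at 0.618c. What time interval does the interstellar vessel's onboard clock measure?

Dilated time Δt = 31.80 minutes
γ = 1/√(1 - 0.618²) = 1.272
Δt₀ = Δt/γ = 31.80/1.272 = 25.00 minutes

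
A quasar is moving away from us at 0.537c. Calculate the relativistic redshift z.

β = 0.537
(1+β)/(1-β) = 1.537/0.463 = 3.320
√(3.320) = 1.822
z = 1.822 - 1 = 0.8220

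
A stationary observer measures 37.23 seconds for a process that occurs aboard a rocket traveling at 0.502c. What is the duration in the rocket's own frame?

Dilated time Δt = 37.23 seconds
γ = 1/√(1 - 0.502²) = 1.1562
Δt₀ = Δt/γ = 37.23/1.1562 = 32.20 seconds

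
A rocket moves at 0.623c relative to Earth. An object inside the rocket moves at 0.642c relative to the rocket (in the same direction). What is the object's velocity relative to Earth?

u = (u' + v)/(1 + u'v/c²)
Numerator: 0.642 + 0.623 = 1.265
Denominator: 1 + 0.399966 = 1.399966
u = 1.265/1.399966 = 0.9036c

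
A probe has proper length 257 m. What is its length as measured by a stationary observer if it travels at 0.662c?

Proper length L₀ = 257 m
γ = 1/√(1 - 0.662²) = 1.3342
L = L₀/γ = 257/1.3342 = 192.6 m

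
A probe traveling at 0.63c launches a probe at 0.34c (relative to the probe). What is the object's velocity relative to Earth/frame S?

u = (u' + v)/(1 + u'v/c²)
Numerator: 0.34 + 0.63 = 0.97
Denominator: 1 + 0.2142 = 1.2142
u = 0.97/1.2142 = 0.7989c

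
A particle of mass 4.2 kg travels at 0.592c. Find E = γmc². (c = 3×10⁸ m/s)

γ = 1/√(1 - 0.592²) = 1.2408
mc² = 4.2 × (3×10⁸)² = 3.780×10¹⁷ J
E = γmc² = 1.2408 × 3.780×10¹⁷ = 4.690×10¹⁷ J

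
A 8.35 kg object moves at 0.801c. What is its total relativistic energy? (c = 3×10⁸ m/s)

γ = 1/√(1 - 0.801²) = 1.670
mc² = 8.35 × (3×10⁸)² = 7.515×10¹⁷ J
E = γmc² = 1.670 × 7.515×10¹⁷ = 1.255×10¹⁸ J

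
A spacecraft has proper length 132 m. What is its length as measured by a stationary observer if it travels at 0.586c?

Proper length L₀ = 132 m
γ = 1/√(1 - 0.586²) = 1.234
L = L₀/γ = 132/1.234 = 107.0 m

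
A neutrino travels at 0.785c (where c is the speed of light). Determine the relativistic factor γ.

v/c = 0.785, so (v/c)² = 0.616225
1 - (v/c)² = 0.383775
γ = 1/√(0.383775) = 1.614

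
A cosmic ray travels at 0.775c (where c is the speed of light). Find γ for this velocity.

v/c = 0.775, so (v/c)² = 0.600625
1 - (v/c)² = 0.399375
γ = 1/√(0.399375) = 1.582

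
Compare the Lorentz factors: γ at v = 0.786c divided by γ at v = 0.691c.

γ₁ = 1/√(1 - 0.786²) = 1.6175
γ₂ = 1/√(1 - 0.691²) = 1.3834
γ₁/γ₂ = 1.6175/1.3834 = 1.169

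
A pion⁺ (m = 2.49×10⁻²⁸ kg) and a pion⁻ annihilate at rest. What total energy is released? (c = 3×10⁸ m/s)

Both particles have the same rest mass, so total mass = 2m
E = 2m·c² = 2 × 2.49×10⁻²⁸ × (3×10⁸)²
= 2 × 2.49×10⁻²⁸ × 9×10¹⁶
= 4.482×10⁻¹¹ J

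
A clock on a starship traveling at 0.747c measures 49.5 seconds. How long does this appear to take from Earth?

Proper time Δt₀ = 49.5 seconds
γ = 1/√(1 - 0.747²) = 1.5042
Δt = γΔt₀ = 1.5042 × 49.5 = 74.46 seconds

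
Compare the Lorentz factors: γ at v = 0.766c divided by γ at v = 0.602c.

γ₁ = 1/√(1 - 0.766²) = 1.5556
γ₂ = 1/√(1 - 0.602²) = 1.2524
γ₁/γ₂ = 1.5556/1.2524 = 1.242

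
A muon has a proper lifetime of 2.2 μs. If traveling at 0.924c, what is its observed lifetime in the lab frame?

Proper lifetime τ₀ = 2.2 μs
γ = 1/√(1 - 0.924²) = 2.615
τ = γτ₀ = 2.615 × 2.2 μs = 5.753 μs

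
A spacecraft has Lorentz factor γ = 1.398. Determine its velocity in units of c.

From γ = 1/√(1 - v²/c²):
1/γ² = 1/1.398² = 0.5117
v²/c² = 1 - 0.5117 = 0.4883
v/c = √(0.4883) = 0.6988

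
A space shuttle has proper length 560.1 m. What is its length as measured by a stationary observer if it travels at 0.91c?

Proper length L₀ = 560.1 m
γ = 1/√(1 - 0.91²) = 2.412
L = L₀/γ = 560.1/2.412 = 232.2 m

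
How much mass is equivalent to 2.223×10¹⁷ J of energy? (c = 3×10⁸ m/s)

From E = mc², we get m = E/c²
c² = (3×10⁸)² = 9×10¹⁶ m²/s²
m = 2.223×10¹⁷ / 9×10¹⁶ = 2.470 kg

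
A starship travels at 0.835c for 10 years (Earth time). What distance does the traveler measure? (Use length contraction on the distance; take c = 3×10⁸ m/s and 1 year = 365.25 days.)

Earth distance: d = v × t = 0.835c × 10 yr = 7.9052×10¹⁶ m
γ = 1.8174
d' = d/γ = 7.9052×10¹⁶/1.8174 = 4.350×10¹⁶ m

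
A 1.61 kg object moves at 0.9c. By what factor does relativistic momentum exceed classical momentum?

p_rel = γmv, p_class = mv
Ratio = γ = 1/√(1 - 0.9²) = 2.294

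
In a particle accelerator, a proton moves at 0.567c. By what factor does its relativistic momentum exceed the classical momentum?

p_rel = γmv, p_class = mv
Ratio = γ = 1/√(1 - 0.567²)
= 1/√(0.678511) = 1.214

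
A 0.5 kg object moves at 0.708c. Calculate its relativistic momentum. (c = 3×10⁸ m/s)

γ = 1/√(1 - 0.708²) = 1.416
v = 0.708 × 3×10⁸ = 2.124×10⁸ m/s
p = γmv = 1.416 × 0.5 × 2.124×10⁸ = 1.504×10⁸ kg·m/s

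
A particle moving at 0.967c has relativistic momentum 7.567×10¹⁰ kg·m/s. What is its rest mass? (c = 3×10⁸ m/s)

γ = 1/√(1 - 0.967²) = 3.925
v = 0.967 × 3×10⁸ = 2.901×10⁸ m/s
m = p/(γv) = 7.567×10¹⁰/(3.925 × 2.901×10⁸) = 66.46 kg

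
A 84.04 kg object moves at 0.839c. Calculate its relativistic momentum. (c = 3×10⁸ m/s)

γ = 1/√(1 - 0.839²) = 1.8378
v = 0.839 × 3×10⁸ = 2.517×10⁸ m/s
p = γmv = 1.8378 × 84.04 × 2.517×10⁸ = 3.887×10¹⁰ kg·m/s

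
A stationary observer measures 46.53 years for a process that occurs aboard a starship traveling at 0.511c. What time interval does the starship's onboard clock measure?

Dilated time Δt = 46.53 years
γ = 1/√(1 - 0.511²) = 1.16336
Δt₀ = Δt/γ = 46.53/1.16336 = 40.00 years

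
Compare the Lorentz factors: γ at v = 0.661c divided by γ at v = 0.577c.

γ₁ = 1/√(1 - 0.661²) = 1.3326
γ₂ = 1/√(1 - 0.577²) = 1.2244
γ₁/γ₂ = 1.3326/1.2244 = 1.088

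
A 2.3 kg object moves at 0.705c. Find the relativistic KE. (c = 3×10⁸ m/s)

γ = 1/√(1 - 0.705²) = 1.410025
γ - 1 = 0.410025
KE = (γ-1)mc² = 0.410025 × 2.3 × (3×10⁸)² = 8.488×10¹⁶ J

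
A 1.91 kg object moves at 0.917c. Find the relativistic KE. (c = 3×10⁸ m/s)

γ = 1/√(1 - 0.917²) = 2.50697
γ - 1 = 1.50697
KE = (γ-1)mc² = 1.50697 × 1.91 × (3×10⁸)² = 2.590×10¹⁷ J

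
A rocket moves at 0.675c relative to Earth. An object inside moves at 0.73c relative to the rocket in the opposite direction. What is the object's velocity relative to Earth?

Object's velocity in rocket frame is u' = -0.73c
u = (u' + v)/(1 + u'v/c²) = (v - 0.73)/(1 - 0.73·v/c²)
Numerator: 0.675 - 0.73 = -0.055
Denominator: 1 - 0.49275 = 0.50725
u = -0.055/0.50725 = -0.1084c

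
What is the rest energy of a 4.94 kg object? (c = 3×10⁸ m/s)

c² = (3×10⁸)² = 9.000×10¹⁶ m²/s²
E₀ = mc² = 4.94 × 9.000×10¹⁶ = 4.446×10¹⁷ J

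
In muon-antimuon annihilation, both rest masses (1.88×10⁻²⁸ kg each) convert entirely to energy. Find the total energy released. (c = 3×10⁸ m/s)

Both particles have the same rest mass, so total mass = 2m
E = 2m·c² = 2 × 1.88×10⁻²⁸ × (3×10⁸)²
= 2 × 1.88×10⁻²⁸ × 9×10¹⁶
= 3.384×10⁻¹¹ J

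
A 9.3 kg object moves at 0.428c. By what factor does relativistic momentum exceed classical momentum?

p_rel = γmv, p_class = mv
Ratio = γ = 1/√(1 - 0.428²) = 1.106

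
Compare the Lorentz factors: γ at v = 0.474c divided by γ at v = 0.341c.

γ₁ = 1/√(1 - 0.474²) = 1.136
γ₂ = 1/√(1 - 0.341²) = 1.064
γ₁/γ₂ = 1.136/1.064 = 1.068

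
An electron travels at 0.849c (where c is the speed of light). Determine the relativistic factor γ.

v/c = 0.849, so (v/c)² = 0.720801
1 - (v/c)² = 0.279199
γ = 1/√(0.279199) = 1.893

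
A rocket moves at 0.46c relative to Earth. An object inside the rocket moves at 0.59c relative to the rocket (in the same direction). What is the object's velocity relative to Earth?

u = (u' + v)/(1 + u'v/c²)
Numerator: 0.59 + 0.46 = 1.05
Denominator: 1 + 0.2714 = 1.2714
u = 1.05/1.2714 = 0.8259c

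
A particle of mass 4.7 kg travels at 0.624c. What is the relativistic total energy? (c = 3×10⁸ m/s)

γ = 1/√(1 - 0.624²) = 1.2797
mc² = 4.7 × (3×10⁸)² = 4.230×10¹⁷ J
E = γmc² = 1.2797 × 4.230×10¹⁷ = 5.413×10¹⁷ J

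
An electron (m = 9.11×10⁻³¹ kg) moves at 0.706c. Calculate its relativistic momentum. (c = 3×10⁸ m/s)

γ = 1/√(1 - 0.706²) = 1.412
v = 0.706 × 3×10⁸ = 2.118×10⁸ m/s
p = γmv = 1.412 × 9.11×10⁻³¹ × 2.118×10⁸ = 2.724×10⁻²² kg·m/s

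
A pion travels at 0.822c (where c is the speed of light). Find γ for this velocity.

v/c = 0.822, so (v/c)² = 0.675684
1 - (v/c)² = 0.324316
γ = 1/√(0.324316) = 1.756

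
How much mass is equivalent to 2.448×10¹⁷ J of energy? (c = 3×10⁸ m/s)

From E = mc², we get m = E/c²
c² = (3×10⁸)² = 9×10¹⁶ m²/s²
m = 2.448×10¹⁷ / 9×10¹⁶ = 2.720 kg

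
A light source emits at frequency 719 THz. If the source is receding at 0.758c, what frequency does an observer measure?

β = v/c = 0.758
(1-β)/(1+β) = 0.242/1.758 = 0.137656
Doppler factor = √(0.137656) = 0.37102
f_obs = 719 × 0.37102 = 266.8 THz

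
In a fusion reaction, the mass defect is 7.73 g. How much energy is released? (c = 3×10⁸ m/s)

Convert mass defect: Δm = 7.73 g = 0.00773 kg
E = Δm·c² = 0.00773 × (3×10⁸)²
= 0.00773 × 9×10¹⁶ = 6.957×10¹⁴ J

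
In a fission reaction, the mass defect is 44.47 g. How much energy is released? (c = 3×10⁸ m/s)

Convert mass defect: Δm = 44.47 g = 0.04447 kg
E = Δm·c² = 0.04447 × (3×10⁸)²
= 0.04447 × 9×10¹⁶ = 4.002×10¹⁵ J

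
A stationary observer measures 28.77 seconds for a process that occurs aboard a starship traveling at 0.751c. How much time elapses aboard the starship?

Dilated time Δt = 28.77 seconds
γ = 1/√(1 - 0.751²) = 1.514
Δt₀ = Δt/γ = 28.77/1.514 = 19.00 seconds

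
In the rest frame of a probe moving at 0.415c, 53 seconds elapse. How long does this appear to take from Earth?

Proper time Δt₀ = 53 seconds
γ = 1/√(1 - 0.415²) = 1.099
Δt = γΔt₀ = 1.099 × 53 = 58.25 seconds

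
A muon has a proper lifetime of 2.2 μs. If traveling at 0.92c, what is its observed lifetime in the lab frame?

Proper lifetime τ₀ = 2.2 μs
γ = 1/√(1 - 0.92²) = 2.55155
τ = γτ₀ = 2.55155 × 2.2 μs = 5.613 μs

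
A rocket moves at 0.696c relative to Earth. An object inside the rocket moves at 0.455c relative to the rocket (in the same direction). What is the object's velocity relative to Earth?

u = (u' + v)/(1 + u'v/c²)
Numerator: 0.455 + 0.696 = 1.151
Denominator: 1 + 0.31668 = 1.31668
u = 1.151/1.31668 = 0.8742c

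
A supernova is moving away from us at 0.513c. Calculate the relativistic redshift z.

β = 0.513
(1+β)/(1-β) = 1.513/0.487 = 3.1068
√(3.1068) = 1.7626
z = 1.7626 - 1 = 0.7626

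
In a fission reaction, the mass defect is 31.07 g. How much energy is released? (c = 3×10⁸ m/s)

Convert mass defect: Δm = 31.07 g = 0.03107 kg
E = Δm·c² = 0.03107 × (3×10⁸)²
= 0.03107 × 9×10¹⁶ = 2.796×10¹⁵ J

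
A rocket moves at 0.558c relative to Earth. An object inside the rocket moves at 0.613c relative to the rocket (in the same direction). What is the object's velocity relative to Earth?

u = (u' + v)/(1 + u'v/c²)
Numerator: 0.613 + 0.558 = 1.171
Denominator: 1 + 0.342054 = 1.342054
u = 1.171/1.342054 = 0.8725c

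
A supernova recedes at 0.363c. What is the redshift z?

β = 0.363
(1+β)/(1-β) = 1.363/0.637 = 2.1397
√(2.1397) = 1.4628
z = 1.4628 - 1 = 0.4628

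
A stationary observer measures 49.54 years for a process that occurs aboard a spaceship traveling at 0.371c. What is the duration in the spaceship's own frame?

Dilated time Δt = 49.54 years
γ = 1/√(1 - 0.371²) = 1.077
Δt₀ = Δt/γ = 49.54/1.077 = 46.00 years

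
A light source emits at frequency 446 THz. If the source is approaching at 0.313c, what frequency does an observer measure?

β = v/c = 0.313
(1+β)/(1-β) = 1.313/0.687 = 1.9112
Doppler factor = √(1.9112) = 1.3825
f_obs = 446 × 1.3825 = 616.6 THz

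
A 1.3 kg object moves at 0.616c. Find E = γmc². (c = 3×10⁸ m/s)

γ = 1/√(1 - 0.616²) = 1.269
mc² = 1.3 × (3×10⁸)² = 1.170×10¹⁷ J
E = γmc² = 1.269 × 1.170×10¹⁷ = 1.485×10¹⁷ J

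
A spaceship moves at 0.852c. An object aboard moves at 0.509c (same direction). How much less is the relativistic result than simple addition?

Classical: u' + v = 0.509 + 0.852 = 1.361c
Relativistic: u = (0.509 + 0.852)/(1 + 0.433668) = 1.361/1.433668 = 0.9493c
Difference: 1.361 - 0.9493 = 0.4117c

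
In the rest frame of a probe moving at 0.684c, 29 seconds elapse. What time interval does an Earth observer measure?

Proper time Δt₀ = 29 seconds
γ = 1/√(1 - 0.684²) = 1.3708
Δt = γΔt₀ = 1.3708 × 29 = 39.75 seconds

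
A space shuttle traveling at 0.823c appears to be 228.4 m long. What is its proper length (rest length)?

Contracted length L = 228.4 m
γ = 1/√(1 - 0.823²) = 1.7604
L₀ = γL = 1.7604 × 228.4 = 402.1 m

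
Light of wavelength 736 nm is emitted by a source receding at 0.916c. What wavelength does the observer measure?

β = 0.916
Wavelength Doppler factor = √(1.916/0.084) = √(22.81) = 4.776
λ_obs = 736 × 4.776 = 3515 nm (redshift)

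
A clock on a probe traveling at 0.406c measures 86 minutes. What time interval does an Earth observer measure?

Proper time Δt₀ = 86 minutes
γ = 1/√(1 - 0.406²) = 1.0942
Δt = γΔt₀ = 1.0942 × 86 = 94.10 minutes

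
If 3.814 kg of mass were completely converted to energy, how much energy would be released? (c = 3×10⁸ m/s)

Using E = mc²:
c² = (3×10⁸)² = 9×10¹⁶ m²/s²
E = 3.814 × 9×10¹⁶ = 3.433×10¹⁷ J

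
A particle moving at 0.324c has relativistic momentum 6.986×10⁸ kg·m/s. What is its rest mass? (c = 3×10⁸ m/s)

γ = 1/√(1 - 0.324²) = 1.057
v = 0.324 × 3×10⁸ = 9.720×10⁷ m/s
m = p/(γv) = 6.986×10⁸/(1.057 × 9.720×10⁷) = 6.800 kg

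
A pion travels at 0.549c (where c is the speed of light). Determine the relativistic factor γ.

v/c = 0.549, so (v/c)² = 0.301401
1 - (v/c)² = 0.698599
γ = 1/√(0.698599) = 1.196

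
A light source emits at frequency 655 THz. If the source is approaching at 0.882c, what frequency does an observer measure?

β = v/c = 0.882
(1+β)/(1-β) = 1.882/0.118 = 15.95
Doppler factor = √(15.95) = 3.994
f_obs = 655 × 3.994 = 2616 THz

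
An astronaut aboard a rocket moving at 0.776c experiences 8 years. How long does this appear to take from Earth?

Proper time Δt₀ = 8 years
γ = 1/√(1 - 0.776²) = 1.585
Δt = γΔt₀ = 1.585 × 8 = 12.68 years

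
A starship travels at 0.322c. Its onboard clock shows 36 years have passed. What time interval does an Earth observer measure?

Proper time Δt₀ = 36 years
γ = 1/√(1 - 0.322²) = 1.0563
Δt = γΔt₀ = 1.0563 × 36 = 38.03 years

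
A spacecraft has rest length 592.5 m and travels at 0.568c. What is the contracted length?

Proper length L₀ = 592.5 m
γ = 1/√(1 - 0.568²) = 1.21502
L = L₀/γ = 592.5/1.21502 = 487.6 m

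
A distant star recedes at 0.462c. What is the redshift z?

β = 0.462
(1+β)/(1-β) = 1.462/0.538 = 2.7175
√(2.7175) = 1.6485
z = 1.6485 - 1 = 0.6485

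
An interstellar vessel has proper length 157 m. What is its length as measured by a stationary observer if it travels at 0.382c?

Proper length L₀ = 157 m
γ = 1/√(1 - 0.382²) = 1.082
L = L₀/γ = 157/1.082 = 145.1 m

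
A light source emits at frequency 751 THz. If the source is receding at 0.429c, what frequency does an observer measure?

β = v/c = 0.429
(1-β)/(1+β) = 0.571/1.429 = 0.3996
Doppler factor = √(0.3996) = 0.6321
f_obs = 751 × 0.6321 = 474.7 THz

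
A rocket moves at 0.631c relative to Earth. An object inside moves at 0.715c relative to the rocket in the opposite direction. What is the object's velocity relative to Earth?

Object's velocity in rocket frame is u' = -0.715c
u = (u' + v)/(1 + u'v/c²) = (v - 0.715)/(1 - 0.715·v/c²)
Numerator: 0.631 - 0.715 = -0.084
Denominator: 1 - 0.451165 = 0.548835
u = -0.084/0.548835 = -0.1531c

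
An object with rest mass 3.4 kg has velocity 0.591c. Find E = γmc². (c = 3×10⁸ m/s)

γ = 1/√(1 - 0.591²) = 1.2397
mc² = 3.4 × (3×10⁸)² = 3.060×10¹⁷ J
E = γmc² = 1.2397 × 3.060×10¹⁷ = 3.793×10¹⁷ J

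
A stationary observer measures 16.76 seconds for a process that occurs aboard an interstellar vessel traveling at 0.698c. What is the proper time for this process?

Dilated time Δt = 16.76 seconds
γ = 1/√(1 - 0.698²) = 1.3965
Δt₀ = Δt/γ = 16.76/1.3965 = 12.00 seconds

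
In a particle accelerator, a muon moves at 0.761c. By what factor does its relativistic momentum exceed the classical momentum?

p_rel = γmv, p_class = mv
Ratio = γ = 1/√(1 - 0.761²)
= 1/√(0.420879) = 1.541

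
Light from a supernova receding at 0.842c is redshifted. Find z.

β = 0.842
(1+β)/(1-β) = 1.842/0.158 = 11.658
√(11.658) = 3.414
z = 3.414 - 1 = 2.414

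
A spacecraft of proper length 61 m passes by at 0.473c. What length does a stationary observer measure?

Proper length L₀ = 61 m
γ = 1/√(1 - 0.473²) = 1.135
L = L₀/γ = 61/1.135 = 53.74 m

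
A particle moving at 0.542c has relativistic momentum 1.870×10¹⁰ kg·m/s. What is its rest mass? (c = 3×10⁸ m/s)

γ = 1/√(1 - 0.542²) = 1.1899
v = 0.542 × 3×10⁸ = 1.626×10⁸ m/s
m = p/(γv) = 1.870×10¹⁰/(1.1899 × 1.626×10⁸) = 96.65 kg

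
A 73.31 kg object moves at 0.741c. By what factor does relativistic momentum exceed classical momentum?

p_rel = γmv, p_class = mv
Ratio = γ = 1/√(1 - 0.741²) = 1.489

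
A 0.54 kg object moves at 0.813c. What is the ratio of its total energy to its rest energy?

E = γmc², E₀ = mc²
E/E₀ = γ = 1/√(1 - 0.813²) = 1.717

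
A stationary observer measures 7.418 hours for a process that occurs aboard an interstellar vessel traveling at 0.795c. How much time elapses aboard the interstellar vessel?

Dilated time Δt = 7.418 hours
γ = 1/√(1 - 0.795²) = 1.6485
Δt₀ = Δt/γ = 7.418/1.6485 = 4.500 hours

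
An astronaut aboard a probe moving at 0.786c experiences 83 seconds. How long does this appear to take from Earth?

Proper time Δt₀ = 83 seconds
γ = 1/√(1 - 0.786²) = 1.618
Δt = γΔt₀ = 1.618 × 83 = 134.3 seconds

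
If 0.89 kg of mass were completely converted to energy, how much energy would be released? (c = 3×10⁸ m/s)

Using E = mc²:
c² = (3×10⁸)² = 9×10¹⁶ m²/s²
E = 0.89 × 9×10¹⁶ = 8.010×10¹⁶ J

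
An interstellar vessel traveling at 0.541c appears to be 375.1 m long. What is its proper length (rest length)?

Contracted length L = 375.1 m
γ = 1/√(1 - 0.541²) = 1.189
L₀ = γL = 1.189 × 375.1 = 446.0 m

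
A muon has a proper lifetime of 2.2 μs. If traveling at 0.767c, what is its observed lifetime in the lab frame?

Proper lifetime τ₀ = 2.2 μs
γ = 1/√(1 - 0.767²) = 1.5585
τ = γτ₀ = 1.5585 × 2.2 μs = 3.429 μs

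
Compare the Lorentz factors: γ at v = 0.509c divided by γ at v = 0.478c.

γ₁ = 1/√(1 - 0.509²) = 1.1618
γ₂ = 1/√(1 - 0.478²) = 1.1385
γ₁/γ₂ = 1.1618/1.1385 = 1.020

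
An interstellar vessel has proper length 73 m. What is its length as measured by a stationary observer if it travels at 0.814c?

Proper length L₀ = 73 m
γ = 1/√(1 - 0.814²) = 1.7216
L = L₀/γ = 73/1.7216 = 42.40 m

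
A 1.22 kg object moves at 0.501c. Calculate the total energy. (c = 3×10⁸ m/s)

γ = 1/√(1 - 0.501²) = 1.1555
mc² = 1.22 × (3×10⁸)² = 1.098×10¹⁷ J
E = γmc² = 1.1555 × 1.098×10¹⁷ = 1.269×10¹⁷ J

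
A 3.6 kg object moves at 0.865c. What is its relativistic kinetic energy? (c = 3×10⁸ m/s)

γ = 1/√(1 - 0.865²) = 1.9929
γ - 1 = 0.9929
KE = (γ-1)mc² = 0.9929 × 3.6 × (3×10⁸)² = 3.217×10¹⁷ J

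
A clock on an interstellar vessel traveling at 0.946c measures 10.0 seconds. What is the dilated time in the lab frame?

Proper time Δt₀ = 10.0 seconds
γ = 1/√(1 - 0.946²) = 3.085
Δt = γΔt₀ = 3.085 × 10.0 = 30.85 seconds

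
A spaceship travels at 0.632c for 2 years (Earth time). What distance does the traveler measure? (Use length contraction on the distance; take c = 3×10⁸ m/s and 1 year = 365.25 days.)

Earth distance: d = v × t = 0.632c × 2 yr = 1.1967×10¹⁶ m
γ = 1.2904
d' = d/γ = 1.1967×10¹⁶/1.2904 = 9.274×10¹⁵ m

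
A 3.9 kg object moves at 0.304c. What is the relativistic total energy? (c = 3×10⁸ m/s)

γ = 1/√(1 - 0.304²) = 1.0497
mc² = 3.9 × (3×10⁸)² = 3.510×10¹⁷ J
E = γmc² = 1.0497 × 3.510×10¹⁷ = 3.684×10¹⁷ J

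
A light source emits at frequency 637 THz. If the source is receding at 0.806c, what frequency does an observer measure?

β = v/c = 0.806
(1-β)/(1+β) = 0.194/1.806 = 0.10742
Doppler factor = √(0.10742) = 0.32775
f_obs = 637 × 0.32775 = 208.8 THz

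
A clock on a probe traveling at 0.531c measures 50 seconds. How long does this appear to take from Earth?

Proper time Δt₀ = 50 seconds
γ = 1/√(1 - 0.531²) = 1.1801
Δt = γΔt₀ = 1.1801 × 50 = 59.01 seconds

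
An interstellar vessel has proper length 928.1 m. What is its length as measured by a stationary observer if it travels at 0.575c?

Proper length L₀ = 928.1 m
γ = 1/√(1 - 0.575²) = 1.2223
L = L₀/γ = 928.1/1.2223 = 759.3 m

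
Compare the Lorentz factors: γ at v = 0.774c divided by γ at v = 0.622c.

γ₁ = 1/√(1 - 0.774²) = 1.5793
γ₂ = 1/√(1 - 0.622²) = 1.2771
γ₁/γ₂ = 1.5793/1.2771 = 1.237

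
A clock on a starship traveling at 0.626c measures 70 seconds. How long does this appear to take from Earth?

Proper time Δt₀ = 70 seconds
γ = 1/√(1 - 0.626²) = 1.2823
Δt = γΔt₀ = 1.2823 × 70 = 89.76 seconds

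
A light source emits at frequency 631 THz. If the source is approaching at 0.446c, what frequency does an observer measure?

β = v/c = 0.446
(1+β)/(1-β) = 1.446/0.554 = 2.6101
Doppler factor = √(2.6101) = 1.6156
f_obs = 631 × 1.6156 = 1019 THz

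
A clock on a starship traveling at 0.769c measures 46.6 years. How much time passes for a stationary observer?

Proper time Δt₀ = 46.6 years
γ = 1/√(1 - 0.769²) = 1.5643
Δt = γΔt₀ = 1.5643 × 46.6 = 72.90 years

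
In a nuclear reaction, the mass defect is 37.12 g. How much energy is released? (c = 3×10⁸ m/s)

Convert mass defect: Δm = 37.12 g = 0.03712 kg
E = Δm·c² = 0.03712 × (3×10⁸)²
= 0.03712 × 9×10¹⁶ = 3.341×10¹⁵ J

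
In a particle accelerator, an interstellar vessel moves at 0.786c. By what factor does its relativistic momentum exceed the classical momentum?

p_rel = γmv, p_class = mv
Ratio = γ = 1/√(1 - 0.786²)
= 1/√(0.382204) = 1.618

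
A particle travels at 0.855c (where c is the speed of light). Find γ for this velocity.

v/c = 0.855, so (v/c)² = 0.731025
1 - (v/c)² = 0.268975
γ = 1/√(0.268975) = 1.928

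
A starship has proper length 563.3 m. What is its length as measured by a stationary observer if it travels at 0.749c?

Proper length L₀ = 563.3 m
γ = 1/√(1 - 0.749²) = 1.5093
L = L₀/γ = 563.3/1.5093 = 373.2 m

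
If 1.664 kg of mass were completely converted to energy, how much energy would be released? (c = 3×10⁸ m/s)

Using E = mc²:
c² = (3×10⁸)² = 9×10¹⁶ m²/s²
E = 1.664 × 9×10¹⁶ = 1.498×10¹⁷ J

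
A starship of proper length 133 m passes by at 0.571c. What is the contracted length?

Proper length L₀ = 133 m
γ = 1/√(1 - 0.571²) = 1.218
L = L₀/γ = 133/1.218 = 109.2 m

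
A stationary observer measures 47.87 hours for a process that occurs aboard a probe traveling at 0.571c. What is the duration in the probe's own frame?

Dilated time Δt = 47.87 hours
γ = 1/√(1 - 0.571²) = 1.218
Δt₀ = Δt/γ = 47.87/1.218 = 39.30 hours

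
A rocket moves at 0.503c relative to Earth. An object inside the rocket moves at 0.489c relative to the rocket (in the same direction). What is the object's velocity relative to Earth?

u = (u' + v)/(1 + u'v/c²)
Numerator: 0.489 + 0.503 = 0.992
Denominator: 1 + 0.245967 = 1.245967
u = 0.992/1.245967 = 0.7962c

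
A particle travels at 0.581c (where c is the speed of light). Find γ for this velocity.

v/c = 0.581, so (v/c)² = 0.337561
1 - (v/c)² = 0.662439
γ = 1/√(0.662439) = 1.229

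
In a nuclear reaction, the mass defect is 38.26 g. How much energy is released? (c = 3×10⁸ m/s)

Convert mass defect: Δm = 38.26 g = 0.03826 kg
E = Δm·c² = 0.03826 × (3×10⁸)²
= 0.03826 × 9×10¹⁶ = 3.443×10¹⁵ J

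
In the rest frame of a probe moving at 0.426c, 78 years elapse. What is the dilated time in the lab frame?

Proper time Δt₀ = 78 years
γ = 1/√(1 - 0.426²) = 1.1053
Δt = γΔt₀ = 1.1053 × 78 = 86.21 years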